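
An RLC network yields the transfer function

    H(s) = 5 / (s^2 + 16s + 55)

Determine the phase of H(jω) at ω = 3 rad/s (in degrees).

At s = j3: numerator = 5, denominator = 46 + j48.
∠H = ∠num − ∠den = 0° − (46.219°) = -46.22°.

∠H(j3) ≈ -46.22°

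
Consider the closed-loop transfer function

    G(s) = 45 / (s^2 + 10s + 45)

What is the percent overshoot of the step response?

%OS ≈ 2.98%

Comparing s^2 + 10s + 45 to s^2 + 2ζωₙs + ωₙ²: ωₙ = √45 ≈ 6.708 rad/s and ζ = 10/(2·√45) ≈ 0.7454.
%OS = 100·exp(−πζ/√(1−ζ²)) = 100·exp(−π·0.7454/√(1−0.7454²)) ≈ 2.98%.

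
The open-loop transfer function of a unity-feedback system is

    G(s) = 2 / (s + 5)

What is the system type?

The denominator has no factor of s at the origin — no free integrator — so this is a Type 0 system.

Type 0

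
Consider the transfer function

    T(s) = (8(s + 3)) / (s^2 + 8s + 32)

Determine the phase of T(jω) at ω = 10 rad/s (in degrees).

At s = j10: numerator = 24 + j80, denominator = -68 + j80.
∠T = ∠num − ∠den = 73.301° − (130.36°) = -57.06°.

∠T(j10) ≈ -57.06°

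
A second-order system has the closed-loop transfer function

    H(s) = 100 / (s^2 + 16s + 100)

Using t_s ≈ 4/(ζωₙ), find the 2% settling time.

t_s ≈ 0.5000 s

Comparing s^2 + 16s + 100 to s^2 + 2ζωₙs + ωₙ²: ωₙ = 10 rad/s and ζ = 16/(2·10) = 0.8.
ζωₙ = 16/2 = 8, so t_s ≈ 4/(ζωₙ) = 4/8 = 0.5000 s.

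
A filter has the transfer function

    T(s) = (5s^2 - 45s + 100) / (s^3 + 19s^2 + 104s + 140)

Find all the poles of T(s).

The poles are the roots of the denominator s^3 + 19s^2 + 104s + 140 = 0.
Trying s = -7: the polynomial evaluates to 0, so (s + 7) is a factor.
Dividing out leaves s^2 + 12s + 20 = 0.
Factoring the quadratic: (s + 2)(s + 10) = 0.

s = -7, -2, -10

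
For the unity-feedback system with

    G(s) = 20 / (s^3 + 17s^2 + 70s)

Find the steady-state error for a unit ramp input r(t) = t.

e_ss = 3.500

G(s) has one pole at the origin.
This is a Type 1 system. Kv = lim_{s→0} s·G(s) = 20/70 = 2/7.
e_ss = 1/Kv = 1/(2/7) = 7/2 ≈ 3.500.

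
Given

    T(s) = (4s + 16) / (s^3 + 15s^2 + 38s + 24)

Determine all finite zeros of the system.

s = -4

Set the numerator to zero: 4s + 16 = 0, i.e. 4·(s + 4) = 0.
So s = -4.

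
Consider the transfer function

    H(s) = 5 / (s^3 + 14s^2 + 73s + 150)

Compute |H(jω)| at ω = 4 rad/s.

Substitute s = j4: numerator = 5, denominator = -74 + j228.
|H(j4)| = |5| / |-74 + j228| = 5 / 239.71 ≈ 0.02086.

|H(j4)| ≈ 0.02086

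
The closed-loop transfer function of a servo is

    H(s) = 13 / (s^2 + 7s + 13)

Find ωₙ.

ωₙ ≈ 3.606 rad/s

Compare the denominator to the standard form s^2 + 2ζωₙs + ωₙ².
ωₙ² = 13, so ωₙ = √13 ≈ 3.606 rad/s.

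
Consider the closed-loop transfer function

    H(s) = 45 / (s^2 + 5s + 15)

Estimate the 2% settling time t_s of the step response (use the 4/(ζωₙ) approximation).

Comparing s^2 + 5s + 15 to s^2 + 2ζωₙs + ωₙ²: ωₙ = √15 ≈ 3.873 rad/s and ζ = 5/(2·√15) ≈ 0.6455.
ζωₙ = 5/2 = 2.5, so t_s ≈ 4/(ζωₙ) = 4/2.5 = 1.600 s.

t_s ≈ 1.600 s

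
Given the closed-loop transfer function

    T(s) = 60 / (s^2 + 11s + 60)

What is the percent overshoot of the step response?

Comparing s^2 + 11s + 60 to s^2 + 2ζωₙs + ωₙ²: ωₙ = √60 ≈ 7.746 rad/s and ζ = 11/(2·√60) ≈ 0.7100.
%OS = 100·exp(−πζ/√(1−ζ²)) = 100·exp(−π·0.7100/√(1−0.7100²)) ≈ 4.21%.

%OS ≈ 4.21%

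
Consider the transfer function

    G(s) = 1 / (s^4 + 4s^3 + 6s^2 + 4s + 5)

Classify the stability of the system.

The denominator s^4 + 4s^3 + 6s^2 + 4s + 5 factors as (s^2 + 1)(s^2 + 4s + 5), giving poles at s = ±j, -2 ± j.
Since the simple pole(s) at s = j, -j lie on the jω-axis with none in the right half-plane, the system is marginally stable.

marginally stable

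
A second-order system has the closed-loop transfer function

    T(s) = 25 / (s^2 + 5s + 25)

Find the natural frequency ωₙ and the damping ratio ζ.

ωₙ = 5 rad/s, ζ = 0.5

Compare the denominator to the standard form s^2 + 2ζωₙs + ωₙ².
ωₙ² = 25, so ωₙ = 5 rad/s.
2ζωₙ = 5, so ζ = 5/(2·5) = 0.5.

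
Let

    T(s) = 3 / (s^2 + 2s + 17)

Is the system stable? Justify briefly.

The poles can be read from the denominator factors: s = -1 ± 4j.
Since all poles lie strictly in the left half-plane, the system is stable.

stable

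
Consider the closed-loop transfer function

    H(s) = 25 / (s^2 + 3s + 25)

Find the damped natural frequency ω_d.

Comparing s^2 + 3s + 25 to s^2 + 2ζωₙs + ωₙ²: ωₙ = 5 rad/s and ζ = 3/(2·5) = 0.3.
ζωₙ = 3/2 = 1.5, so ω_d = ωₙ√(1−ζ²) = √(ωₙ² − (ζωₙ)²) = √(25 − 1.5²) = √22.75 ≈ 4.770 rad/s.

ω_d ≈ 4.770 rad/s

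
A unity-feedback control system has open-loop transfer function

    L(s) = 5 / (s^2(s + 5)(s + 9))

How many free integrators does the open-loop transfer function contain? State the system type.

The denominator has 2 factors of s at the origin (free integrators), so this is a Type 2 system.

Type 2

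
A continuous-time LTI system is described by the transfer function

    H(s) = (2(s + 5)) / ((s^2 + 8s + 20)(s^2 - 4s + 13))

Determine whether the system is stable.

The poles can be read from the denominator factors: s = -4 + 2j, -4 - 2j, 2 + 3j, 2 - 3j.
Since the pole(s) at s = 2 ± 3j lie in the right half-plane, the system is unstable.

unstable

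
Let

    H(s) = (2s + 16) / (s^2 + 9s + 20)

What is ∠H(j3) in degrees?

∠H(j3) ≈ -47.28°

At s = j3: numerator = 16 + j6, denominator = 11 + j27.
∠H = ∠num − ∠den = 20.556° − (67.834°) = -47.28°.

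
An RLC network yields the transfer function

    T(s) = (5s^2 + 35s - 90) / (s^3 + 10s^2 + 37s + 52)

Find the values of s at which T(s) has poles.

The poles are the roots of the denominator s^3 + 10s^2 + 37s + 52 = 0.
Trying s = -4: the polynomial evaluates to 0, so (s + 4) is a factor.
Dividing out leaves s^2 + 6s + 13 = 0.
The quadratic formula then gives s = -3 ± 2j.

s = -3 + 2j, -3 - 2j, -4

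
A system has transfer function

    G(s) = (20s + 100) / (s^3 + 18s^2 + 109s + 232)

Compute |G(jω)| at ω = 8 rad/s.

Substitute s = j8: numerator = 100 + j160, denominator = -920 + j360.
|G(j8)| = |100 + j160| / |-920 + j360| = 188.68 / 987.93 ≈ 0.1910.

|G(j8)| ≈ 0.1910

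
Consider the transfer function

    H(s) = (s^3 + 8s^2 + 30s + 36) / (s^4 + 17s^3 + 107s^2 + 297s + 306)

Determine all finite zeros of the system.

Set the numerator to zero: s^3 + 8s^2 + 30s + 36 = 0.
Factoring: (s + 2)(s^2 + 6s + 18) = 0.

s = -2, -3 ± 3j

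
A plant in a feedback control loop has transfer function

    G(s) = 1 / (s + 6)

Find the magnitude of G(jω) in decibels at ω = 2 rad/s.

|G(j2)|_dB ≈ -16.0 dB

Substitute s = j2: numerator = 1, denominator = 6 + j2.
|G(j2)| = |1| / |6 + j2| = 1 / 6.3246 ≈ 0.1581.
In decibels: 20·log₁₀(0.1581) ≈ -16.0 dB.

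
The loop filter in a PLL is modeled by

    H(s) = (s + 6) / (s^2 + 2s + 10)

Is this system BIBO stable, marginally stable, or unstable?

The poles can be read from the denominator factors: s = -1 + 3j, -1 - 3j.
Since all poles lie strictly in the left half-plane, the system is stable.

stable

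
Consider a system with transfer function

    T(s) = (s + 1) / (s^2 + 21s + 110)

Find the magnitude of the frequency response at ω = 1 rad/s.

|T(j1)| ≈ 0.01274

Substitute s = j1: numerator = 1 + j1, denominator = 109 + j21.
|T(j1)| = |1 + j1| / |109 + j21| = 1.4142 / 111.00 ≈ 0.01274.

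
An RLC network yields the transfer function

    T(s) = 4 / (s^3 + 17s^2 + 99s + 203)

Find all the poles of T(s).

s = -5 + 2j, -5 - 2j, -7

The poles are the roots of the denominator s^3 + 17s^2 + 99s + 203 = 0.
Trying s = -7: the polynomial evaluates to 0, so (s + 7) is a factor.
Dividing out leaves s^2 + 10s + 29 = 0.
The quadratic formula then gives s = -5 ± 2j.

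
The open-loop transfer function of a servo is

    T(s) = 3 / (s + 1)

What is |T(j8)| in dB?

Substitute s = j8: numerator = 3, denominator = 1 + j8.
|T(j8)| = |3| / |1 + j8| = 3 / 8.0623 ≈ 0.3721.
In decibels: 20·log₁₀(0.3721) ≈ -8.59 dB.

|T(j8)|_dB ≈ -8.59 dB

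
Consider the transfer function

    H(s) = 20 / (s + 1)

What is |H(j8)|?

|H(j8)| ≈ 2.481

Substitute s = j8: numerator = 20, denominator = 1 + j8.
|H(j8)| = |20| / |1 + j8| = 20 / 8.0623 ≈ 2.481.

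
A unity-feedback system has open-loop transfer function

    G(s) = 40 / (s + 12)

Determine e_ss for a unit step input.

G(s) has no poles at the origin.
This is a Type 0 system. Kp = lim_{s→0} G(s) = 40/12 = 10/3.
e_ss = 1/(1 + Kp) = 1/(1 + 10/3) = 3/13 ≈ 0.2308.

e_ss = 0.2308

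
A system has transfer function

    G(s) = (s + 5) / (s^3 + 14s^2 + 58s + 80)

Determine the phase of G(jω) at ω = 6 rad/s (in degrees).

At s = j6: numerator = 5 + j6, denominator = -424 + j132.
∠G = ∠num − ∠den = 50.194° − (162.71°) = -112.5°.

∠G(j6) ≈ -112.5°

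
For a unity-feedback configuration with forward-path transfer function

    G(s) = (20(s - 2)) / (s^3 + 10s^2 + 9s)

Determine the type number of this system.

The denominator has 1 factor of s at the origin (free integrator), so this is a Type 1 system.

Type 1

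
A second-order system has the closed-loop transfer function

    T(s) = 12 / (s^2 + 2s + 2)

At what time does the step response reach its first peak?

Comparing s^2 + 2s + 2 to s^2 + 2ζωₙs + ωₙ²: ωₙ = √2 ≈ 1.414 rad/s and ζ = 2/(2·√2) ≈ 0.7071.
ζωₙ = 2/2 = 1, so ω_d = ωₙ√(1−ζ²) = √(ωₙ² − (ζωₙ)²) = √(2 − 1²) = √1 = 1 rad/s.
t_p = π/ω_d = π/1 ≈ 3.142 s.

t_p ≈ 3.142 s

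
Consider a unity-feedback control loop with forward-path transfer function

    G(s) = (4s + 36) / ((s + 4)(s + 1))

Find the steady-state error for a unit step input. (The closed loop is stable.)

G(s) has no poles at the origin.
This is a Type 0 system. Kp = lim_{s→0} G(s) = 36/4 = 9.
e_ss = 1/(1 + Kp) = 1/(1 + 9) = 1/10 ≈ 0.1000.

e_ss = 0.1000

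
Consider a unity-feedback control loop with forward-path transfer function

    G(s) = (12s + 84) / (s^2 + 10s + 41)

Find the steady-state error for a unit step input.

G(s) has no poles at the origin.
This is a Type 0 system. Kp = lim_{s→0} G(s) = 84/41.
e_ss = 1/(1 + Kp) = 1/(1 + 84/41) = 41/125 ≈ 0.3280.

e_ss = 0.3280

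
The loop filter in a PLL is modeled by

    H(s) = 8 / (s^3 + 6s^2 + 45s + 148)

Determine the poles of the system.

The poles are the roots of the denominator s^3 + 6s^2 + 45s + 148 = 0.
Trying s = -4: the polynomial evaluates to 0, so (s + 4) is a factor.
Dividing out leaves s^2 + 2s + 37 = 0.
The quadratic formula then gives s = -1 ± 6j.

s = -1 + 6j, -1 - 6j, -4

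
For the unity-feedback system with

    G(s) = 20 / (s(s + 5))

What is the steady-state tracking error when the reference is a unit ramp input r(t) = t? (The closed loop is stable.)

e_ss = 0.2500

G(s) has one pole at the origin.
This is a Type 1 system. Kv = lim_{s→0} s·G(s) = 20/5 = 4.
e_ss = 1/Kv = 1/(4) = 1/4 ≈ 0.2500.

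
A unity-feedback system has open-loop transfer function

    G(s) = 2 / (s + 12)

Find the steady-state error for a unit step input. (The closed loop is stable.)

G(s) has no poles at the origin.
This is a Type 0 system. Kp = lim_{s→0} G(s) = 2/12 = 1/6.
e_ss = 1/(1 + Kp) = 1/(1 + 1/6) = 6/7 ≈ 0.8571.

e_ss = 0.8571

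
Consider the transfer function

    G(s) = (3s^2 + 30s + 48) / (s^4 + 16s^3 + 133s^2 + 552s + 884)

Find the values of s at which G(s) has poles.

s = -4 + 6j, -4 - 6j, -4 + j, -4 - j

The poles are the roots of the denominator s^4 + 16s^3 + 133s^2 + 552s + 884 = 0.
No real roots exist; factor into two real quadratics: (s^2 + 8s + 52)(s^2 + 8s + 17) = 0.
Each quadratic gives a conjugate pair via the quadratic formula.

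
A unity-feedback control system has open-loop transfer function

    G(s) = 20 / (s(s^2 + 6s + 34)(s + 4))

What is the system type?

The denominator has 1 factor of s at the origin (free integrator), so this is a Type 1 system.

Type 1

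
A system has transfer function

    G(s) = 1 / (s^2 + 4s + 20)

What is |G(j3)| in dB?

|G(j3)|_dB ≈ -24.2 dB

Substitute s = j3: numerator = 1, denominator = 11 + j12.
|G(j3)| = |1| / |11 + j12| = 1 / 16.279 ≈ 0.06143.
In decibels: 20·log₁₀(0.06143) ≈ -24.2 dB.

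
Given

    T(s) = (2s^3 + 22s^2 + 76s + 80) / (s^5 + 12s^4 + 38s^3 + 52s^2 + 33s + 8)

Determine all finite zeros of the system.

s = -4, -5, -2

Set the numerator to zero: 2s^3 + 22s^2 + 76s + 80 = 0, i.e. 2·(s^3 + 11s^2 + 38s + 40) = 0.
Factoring: (s + 4)(s + 5)(s + 2) = 0.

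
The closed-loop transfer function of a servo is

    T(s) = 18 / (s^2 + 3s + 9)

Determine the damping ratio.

Compare the denominator to the standard form s^2 + 2ζωₙs + ωₙ².
ωₙ² = 9, so ωₙ = 3 rad/s.
2ζωₙ = 3, so ζ = 3/(2·3) = 0.5.
With ζ = 0.5 the response is underdamped.

ζ = 0.5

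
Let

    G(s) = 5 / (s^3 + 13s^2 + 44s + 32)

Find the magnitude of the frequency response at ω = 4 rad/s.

Substitute s = j4: numerator = 5, denominator = -176 + j112.
|G(j4)| = |5| / |-176 + j112| = 5 / 208.61 ≈ 0.02397.

|G(j4)| ≈ 0.02397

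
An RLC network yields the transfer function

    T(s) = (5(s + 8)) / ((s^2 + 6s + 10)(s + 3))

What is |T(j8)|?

Substitute s = j8: numerator = 40 + j40, denominator = -546 - j288.
|T(j8)| = |40 + j40| / |-546 - j288| = 56.569 / 617.30 ≈ 0.09164.

|T(j8)| ≈ 0.09164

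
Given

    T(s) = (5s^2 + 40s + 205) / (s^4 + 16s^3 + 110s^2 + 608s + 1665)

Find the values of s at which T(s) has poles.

s = -1 ± 6j, -5, -9

The poles are the roots of the denominator s^4 + 16s^3 + 110s^2 + 608s + 1665 = 0.
Trying s = -5: the polynomial evaluates to 0, so (s + 5) is a factor.
Dividing out leaves s^3 + 11s^2 + 55s + 333 = 0.
This factors further as (s^2 + 2s + 37)(s + 9) = 0.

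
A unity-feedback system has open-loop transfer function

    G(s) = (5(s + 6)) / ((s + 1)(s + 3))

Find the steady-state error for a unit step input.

G(s) has no poles at the origin.
This is a Type 0 system. Kp = lim_{s→0} G(s) = 30/3 = 10.
e_ss = 1/(1 + Kp) = 1/(1 + 10) = 1/11 ≈ 0.09091.

e_ss = 0.09091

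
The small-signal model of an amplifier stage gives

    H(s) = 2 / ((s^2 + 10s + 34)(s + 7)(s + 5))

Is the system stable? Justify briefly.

The poles can be read from the denominator factors: s = -5 + 3j, -5 - 3j, -7, -5.
Since all poles lie strictly in the left half-plane, the system is stable.

stable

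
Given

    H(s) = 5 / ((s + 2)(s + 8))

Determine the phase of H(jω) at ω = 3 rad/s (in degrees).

At s = j3: numerator = 5, denominator = 7 + j30.
∠H = ∠num − ∠den = 0° − (76.866°) = -76.87°.

∠H(j3) ≈ -76.87°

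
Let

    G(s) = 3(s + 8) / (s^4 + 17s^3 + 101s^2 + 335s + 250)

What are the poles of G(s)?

The poles are the roots of the denominator s^4 + 17s^3 + 101s^2 + 335s + 250 = 0.
Trying s = -1: the polynomial evaluates to 0, so (s + 1) is a factor.
Dividing out leaves s^3 + 16s^2 + 85s + 250 = 0.
This factors further as (s^2 + 6s + 25)(s + 10) = 0.

s = -1, -3 + 4j, -3 - 4j, -10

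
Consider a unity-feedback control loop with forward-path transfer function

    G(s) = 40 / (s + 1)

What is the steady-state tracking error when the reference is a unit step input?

G(s) has no poles at the origin.
This is a Type 0 system. Kp = lim_{s→0} G(s) = 40/1.
e_ss = 1/(1 + Kp) = 1/(1 + 40) = 1/41 ≈ 0.02439.

e_ss = 0.02439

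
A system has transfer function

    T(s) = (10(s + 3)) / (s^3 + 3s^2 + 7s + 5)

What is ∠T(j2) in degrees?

∠T(j2) ≈ -105.7°

At s = j2: numerator = 30 + j20, denominator = -7 + j6.
∠T = ∠num − ∠den = 33.690° − (139.40°) = -105.7°.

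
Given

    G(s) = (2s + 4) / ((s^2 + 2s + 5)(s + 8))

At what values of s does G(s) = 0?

Set the numerator to zero: 2s + 4 = 0, i.e. 2·(s + 2) = 0.
So s = -2.

s = -2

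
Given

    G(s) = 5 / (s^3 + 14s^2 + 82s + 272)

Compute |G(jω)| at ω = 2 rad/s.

|G(j2)| ≈ 0.01877

Substitute s = j2: numerator = 5, denominator = 216 + j156.
|G(j2)| = |5| / |216 + j156| = 5 / 266.44 ≈ 0.01877.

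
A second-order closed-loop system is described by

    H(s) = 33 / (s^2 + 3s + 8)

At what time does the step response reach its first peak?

Comparing s^2 + 3s + 8 to s^2 + 2ζωₙs + ωₙ²: ωₙ = √8 ≈ 2.828 rad/s and ζ = 3/(2·√8) ≈ 0.5303.
ζωₙ = 3/2 = 1.5, so ω_d = ωₙ√(1−ζ²) = √(ωₙ² − (ζωₙ)²) = √(8 − 1.5²) = √5.75 ≈ 2.398 rad/s.
t_p = π/ω_d = π/2.398 ≈ 1.310 s.

t_p ≈ 1.310 s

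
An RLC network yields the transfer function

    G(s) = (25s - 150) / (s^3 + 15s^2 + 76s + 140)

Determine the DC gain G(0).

Set s = 0: G(0) = (-150) / (140) = -15/14.

G(0) = -15/14 ≈ -1.071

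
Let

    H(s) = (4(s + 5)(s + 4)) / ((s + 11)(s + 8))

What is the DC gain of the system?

H(0) = 10/11 ≈ 0.9091

At s = 0 each factor (s + a) contributes a and each (s^2 + bs + c) contributes c.
H(0) = 4·(5) · (4) / ((11) · (8)) = 80/88 = 10/11.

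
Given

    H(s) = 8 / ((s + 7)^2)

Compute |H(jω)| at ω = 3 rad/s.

Substitute s = j3: numerator = 8, denominator = 40 + j42.
|H(j3)| = |8| / |40 + j42| = 8 / 58 ≈ 0.1379.

|H(j3)| ≈ 0.1379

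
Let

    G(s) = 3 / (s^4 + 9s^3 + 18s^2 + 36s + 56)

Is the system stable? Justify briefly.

marginally stable

The denominator s^4 + 9s^3 + 18s^2 + 36s + 56 factors as (s^2 + 4)(s + 7)(s + 2), giving poles at s = ±2j, -7, -2.
Since the simple pole(s) at s = 2j, -2j lie on the jω-axis with none in the right half-plane, the system is marginally stable.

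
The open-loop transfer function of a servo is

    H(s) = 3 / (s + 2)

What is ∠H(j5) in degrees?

At s = j5: numerator = 3, denominator = 2 + j5.
∠H = ∠num − ∠den = 0° − (68.199°) = -68.20°.

∠H(j5) ≈ -68.20°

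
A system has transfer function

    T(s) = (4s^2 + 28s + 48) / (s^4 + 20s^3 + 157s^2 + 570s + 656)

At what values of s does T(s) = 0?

Set the numerator to zero: 4s^2 + 28s + 48 = 0, i.e. 4·(s^2 + 7s + 12) = 0.
Factoring: (s + 3)(s + 4) = 0.

s = -3, -4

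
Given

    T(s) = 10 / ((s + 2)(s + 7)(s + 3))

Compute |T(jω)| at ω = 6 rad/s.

|T(j6)| ≈ 0.02557

Substitute s = j6: numerator = 10, denominator = -390 + j30.
|T(j6)| = |10| / |-390 + j30| = 10 / 391.15 ≈ 0.02557.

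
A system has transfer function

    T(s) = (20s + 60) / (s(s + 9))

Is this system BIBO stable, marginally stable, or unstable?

The poles can be read from the denominator factors: s = 0, -9.
Since the simple pole(s) at s = 0 lie on the jω-axis with none in the right half-plane, the system is marginally stable.

marginally stable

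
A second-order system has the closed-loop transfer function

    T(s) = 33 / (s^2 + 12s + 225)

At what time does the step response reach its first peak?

Comparing s^2 + 12s + 225 to s^2 + 2ζωₙs + ωₙ²: ωₙ = 15 rad/s and ζ = 12/(2·15) = 0.4.
ζωₙ = 12/2 = 6, so ω_d = ωₙ√(1−ζ²) = √(ωₙ² − (ζωₙ)²) = √(225 − 6²) = √189 ≈ 13.75 rad/s.
t_p = π/ω_d = π/13.75 ≈ 0.2285 s.

t_p ≈ 0.2285 s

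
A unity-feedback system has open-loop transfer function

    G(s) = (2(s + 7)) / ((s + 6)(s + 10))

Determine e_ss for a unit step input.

G(s) has no poles at the origin.
This is a Type 0 system. Kp = lim_{s→0} G(s) = 14/60 = 7/30.
e_ss = 1/(1 + Kp) = 1/(1 + 7/30) = 30/37 ≈ 0.8108.

e_ss = 0.8108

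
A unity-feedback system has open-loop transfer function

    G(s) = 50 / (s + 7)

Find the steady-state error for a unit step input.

e_ss = 0.1228

G(s) has no poles at the origin.
This is a Type 0 system. Kp = lim_{s→0} G(s) = 50/7.
e_ss = 1/(1 + Kp) = 1/(1 + 50/7) = 7/57 ≈ 0.1228.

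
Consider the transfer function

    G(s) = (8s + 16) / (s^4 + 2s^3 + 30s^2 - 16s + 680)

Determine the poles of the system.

The poles are the roots of the denominator s^4 + 2s^3 + 30s^2 - 16s + 680 = 0.
No real roots exist; factor into two real quadratics: (s^2 - 4s + 20)(s^2 + 6s + 34) = 0.
Each quadratic gives a conjugate pair via the quadratic formula.

s = 2 ± 4j, -3 ± 5j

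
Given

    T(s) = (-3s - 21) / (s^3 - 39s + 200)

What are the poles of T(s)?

s = 4 + 3j, 4 - 3j, -8

The poles are the roots of the denominator s^3 - 39s + 200 = 0.
Trying s = -8: the polynomial evaluates to 0, so (s + 8) is a factor.
Dividing out leaves s^2 - 8s + 25 = 0.
The quadratic formula then gives s = 4 ± 3j.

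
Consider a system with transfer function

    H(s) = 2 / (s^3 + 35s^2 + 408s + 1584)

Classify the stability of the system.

stable

The denominator s^3 + 35s^2 + 408s + 1584 factors as (s + 12)^2(s + 11), giving poles at s = -12, -12, -11.
Since all poles lie strictly in the left half-plane, the system is stable.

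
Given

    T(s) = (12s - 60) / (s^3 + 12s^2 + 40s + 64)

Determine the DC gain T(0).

T(0) = -15/16 ≈ -0.9375

Set s = 0: T(0) = (-60) / (64) = -15/16.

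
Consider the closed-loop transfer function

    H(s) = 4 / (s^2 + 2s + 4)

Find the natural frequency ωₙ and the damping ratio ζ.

Compare the denominator to the standard form s^2 + 2ζωₙs + ωₙ².
ωₙ² = 4, so ωₙ = 2 rad/s.
2ζωₙ = 2, so ζ = 2/(2·2) = 0.5.

ωₙ = 2 rad/s, ζ = 0.5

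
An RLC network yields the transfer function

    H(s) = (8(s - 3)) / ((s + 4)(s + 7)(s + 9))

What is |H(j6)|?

|H(j6)| ≈ 0.07463

Substitute s = j6: numerator = -24 + j48, denominator = -468 + j546.
|H(j6)| = |-24 + j48| / |-468 + j546| = 53.666 / 719.12 ≈ 0.07463.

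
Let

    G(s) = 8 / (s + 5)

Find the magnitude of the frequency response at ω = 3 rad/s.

|G(j3)| ≈ 1.372

Substitute s = j3: numerator = 8, denominator = 5 + j3.
|G(j3)| = |8| / |5 + j3| = 8 / 5.8310 ≈ 1.372.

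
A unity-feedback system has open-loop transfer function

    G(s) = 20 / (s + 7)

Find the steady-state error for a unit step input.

G(s) has no poles at the origin.
This is a Type 0 system. Kp = lim_{s→0} G(s) = 20/7.
e_ss = 1/(1 + Kp) = 1/(1 + 20/7) = 7/27 ≈ 0.2593.

e_ss = 0.2593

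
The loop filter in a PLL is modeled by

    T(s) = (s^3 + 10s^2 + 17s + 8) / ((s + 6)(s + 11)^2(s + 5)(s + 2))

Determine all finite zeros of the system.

Set the numerator to zero: s^3 + 10s^2 + 17s + 8 = 0.
Factoring: (s + 8)(s + 1)^2 = 0.

s = -8, -1, -1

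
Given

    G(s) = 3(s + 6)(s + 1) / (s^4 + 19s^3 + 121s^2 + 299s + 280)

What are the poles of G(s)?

s = -7, -8, -2 + j, -2 - j

The poles are the roots of the denominator s^4 + 19s^3 + 121s^2 + 299s + 280 = 0.
Trying s = -7: the polynomial evaluates to 0, so (s + 7) is a factor.
Dividing out leaves s^3 + 12s^2 + 37s + 40 = 0.
This factors further as (s + 8)(s^2 + 4s + 5) = 0.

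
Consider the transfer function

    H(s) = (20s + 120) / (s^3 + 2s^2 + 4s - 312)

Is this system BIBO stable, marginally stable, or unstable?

The denominator s^3 + 2s^2 + 4s - 312 factors as (s^2 + 8s + 52)(s - 6), giving poles at s = -4 ± 6j, 6.
Since the pole(s) at s = 6 lie in the right half-plane, the system is unstable.

unstable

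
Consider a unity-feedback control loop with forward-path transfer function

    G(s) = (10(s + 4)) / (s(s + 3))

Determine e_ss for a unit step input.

e_ss = 0

G(s) has one pole at the origin.
This is a Type 1 system; for a step input the steady-state error is zero.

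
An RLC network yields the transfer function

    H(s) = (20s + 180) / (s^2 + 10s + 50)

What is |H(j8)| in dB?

|H(j8)|_dB ≈ 9.44 dB

Substitute s = j8: numerator = 180 + j160, denominator = -14 + j80.
|H(j8)| = |180 + j160| / |-14 + j80| = 240.83 / 81.216 ≈ 2.965.
In decibels: 20·log₁₀(2.965) ≈ 9.44 dB.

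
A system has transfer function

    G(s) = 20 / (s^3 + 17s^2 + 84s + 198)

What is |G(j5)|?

|G(j5)| ≈ 0.05373

Substitute s = j5: numerator = 20, denominator = -227 + j295.
|G(j5)| = |20| / |-227 + j295| = 20 / 372.23 ≈ 0.05373.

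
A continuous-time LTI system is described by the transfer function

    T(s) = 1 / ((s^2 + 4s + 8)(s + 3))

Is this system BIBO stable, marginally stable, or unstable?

The poles can be read from the denominator factors: s = -2 + 2j, -2 - 2j, -3.
Since all poles lie strictly in the left half-plane, the system is stable.

stable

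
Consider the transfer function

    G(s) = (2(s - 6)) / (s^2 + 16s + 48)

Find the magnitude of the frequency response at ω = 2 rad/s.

|G(j2)| ≈ 0.2325

Substitute s = j2: numerator = -12 + j4, denominator = 44 + j32.
|G(j2)| = |-12 + j4| / |44 + j32| = 12.649 / 54.406 ≈ 0.2325.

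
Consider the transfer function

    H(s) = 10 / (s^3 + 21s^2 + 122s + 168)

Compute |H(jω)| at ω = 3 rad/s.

|H(j3)| ≈ 0.02944

Substitute s = j3: numerator = 10, denominator = -21 + j339.
|H(j3)| = |10| / |-21 + j339| = 10 / 339.65 ≈ 0.02944.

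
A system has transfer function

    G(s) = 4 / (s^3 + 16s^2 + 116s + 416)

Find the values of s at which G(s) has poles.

s = -4 + 6j, -4 - 6j, -8

The poles are the roots of the denominator s^3 + 16s^2 + 116s + 416 = 0.
Trying s = -8: the polynomial evaluates to 0, so (s + 8) is a factor.
Dividing out leaves s^2 + 8s + 52 = 0.
The quadratic formula then gives s = -4 ± 6j.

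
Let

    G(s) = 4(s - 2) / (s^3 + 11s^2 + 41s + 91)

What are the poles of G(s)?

The poles are the roots of the denominator s^3 + 11s^2 + 41s + 91 = 0.
Trying s = -7: the polynomial evaluates to 0, so (s + 7) is a factor.
Dividing out leaves s^2 + 4s + 13 = 0.
The quadratic formula then gives s = -2 ± 3j.

s = -2 + 3j, -2 - 3j, -7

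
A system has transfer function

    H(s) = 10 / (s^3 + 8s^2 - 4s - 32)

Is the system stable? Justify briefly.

unstable

The denominator s^3 + 8s^2 - 4s - 32 factors as (s - 2)(s + 2)(s + 8), giving poles at s = 2, -2, -8.
Since the pole(s) at s = 2 lie in the right half-plane, the system is unstable.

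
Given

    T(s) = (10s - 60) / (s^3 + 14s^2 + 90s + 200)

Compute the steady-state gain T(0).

Set s = 0: T(0) = (-60) / (200) = -3/10.

T(0) = -3/10 ≈ -0.3000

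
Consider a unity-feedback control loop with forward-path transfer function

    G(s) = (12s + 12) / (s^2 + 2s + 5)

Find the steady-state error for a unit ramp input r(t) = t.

e_ss = ∞

G(s) has no poles at the origin.
This is a Type 0 system; Kv = lim_{s→0} s·G(s) = 0, so the steady-state error for a ramp input is infinite.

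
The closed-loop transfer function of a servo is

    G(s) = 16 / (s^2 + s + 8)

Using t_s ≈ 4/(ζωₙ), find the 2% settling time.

t_s ≈ 8 s

Comparing s^2 + s + 8 to s^2 + 2ζωₙs + ωₙ²: ωₙ = √8 ≈ 2.828 rad/s and ζ = 1/(2·√8) ≈ 0.1768.
ζωₙ = 1/2 = 0.5, so t_s ≈ 4/(ζωₙ) = 4/0.5 = 8 s.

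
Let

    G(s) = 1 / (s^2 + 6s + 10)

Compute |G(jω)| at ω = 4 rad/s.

Substitute s = j4: numerator = 1, denominator = -6 + j24.
|G(j4)| = |1| / |-6 + j24| = 1 / 24.739 ≈ 0.04042.

|G(j4)| ≈ 0.04042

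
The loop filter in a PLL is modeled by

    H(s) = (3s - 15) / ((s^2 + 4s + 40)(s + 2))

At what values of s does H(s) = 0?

s = 5

Set the numerator to zero: 3s - 15 = 0, i.e. 3·(s - 5) = 0.
So s = 5.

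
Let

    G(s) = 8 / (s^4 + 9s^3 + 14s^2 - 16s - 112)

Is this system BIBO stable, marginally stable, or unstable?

The denominator s^4 + 9s^3 + 14s^2 - 16s - 112 factors as (s + 7)(s^2 + 4s + 8)(s - 2), giving poles at s = -7, -2 + 2j, -2 - 2j, 2.
Since the pole(s) at s = 2 lie in the right half-plane, the system is unstable.

unstable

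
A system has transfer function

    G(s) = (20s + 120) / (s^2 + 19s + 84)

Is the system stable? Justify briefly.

stable

The denominator s^2 + 19s + 84 factors as (s + 12)(s + 7), giving poles at s = -12, -7.
Since all poles lie strictly in the left half-plane, the system is stable.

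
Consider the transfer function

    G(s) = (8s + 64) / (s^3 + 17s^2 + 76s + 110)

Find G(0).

G(0) = 32/55 ≈ 0.5818

Set s = 0: G(0) = (64) / (110) = 32/55.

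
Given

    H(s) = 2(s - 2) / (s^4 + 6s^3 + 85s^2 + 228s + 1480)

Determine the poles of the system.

The poles are the roots of the denominator s^4 + 6s^3 + 85s^2 + 228s + 1480 = 0.
No real roots exist; factor into two real quadratics: (s^2 + 2s + 37)(s^2 + 4s + 40) = 0.
Each quadratic gives a conjugate pair via the quadratic formula.

s = -1 + 6j, -1 - 6j, -2 + 6j, -2 - 6j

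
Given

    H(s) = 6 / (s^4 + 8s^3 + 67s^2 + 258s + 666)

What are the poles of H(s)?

s = -3 + 3j, -3 - 3j, -1 + 6j, -1 - 6j

The poles are the roots of the denominator s^4 + 8s^3 + 67s^2 + 258s + 666 = 0.
No real roots exist; factor into two real quadratics: (s^2 + 6s + 18)(s^2 + 2s + 37) = 0.
Each quadratic gives a conjugate pair via the quadratic formula.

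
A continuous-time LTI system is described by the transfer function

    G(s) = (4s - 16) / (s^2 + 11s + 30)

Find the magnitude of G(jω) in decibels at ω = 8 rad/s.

Substitute s = j8: numerator = -16 + j32, denominator = -34 + j88.
|G(j8)| = |-16 + j32| / |-34 + j88| = 35.777 / 94.340 ≈ 0.3792.
In decibels: 20·log₁₀(0.3792) ≈ -8.42 dB.

|G(j8)|_dB ≈ -8.42 dB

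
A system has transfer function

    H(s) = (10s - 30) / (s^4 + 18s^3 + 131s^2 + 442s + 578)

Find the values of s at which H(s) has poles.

s = -4 ± j, -5 ± 3j

The poles are the roots of the denominator s^4 + 18s^3 + 131s^2 + 442s + 578 = 0.
No real roots exist; factor into two real quadratics: (s^2 + 8s + 17)(s^2 + 10s + 34) = 0.
Each quadratic gives a conjugate pair via the quadratic formula.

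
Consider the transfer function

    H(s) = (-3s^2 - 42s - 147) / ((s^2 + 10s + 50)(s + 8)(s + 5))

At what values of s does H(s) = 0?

s = -7, -7

Set the numerator to zero: -3s^2 - 42s - 147 = 0, i.e. -3·(s^2 + 14s + 49) = 0.
Factoring: (s + 7)^2 = 0.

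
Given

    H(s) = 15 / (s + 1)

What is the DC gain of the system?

Set s = 0: H(0) = (15) / (1) = 15.

H(0) = 15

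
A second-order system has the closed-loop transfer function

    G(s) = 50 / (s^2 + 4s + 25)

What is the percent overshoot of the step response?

Comparing s^2 + 4s + 25 to s^2 + 2ζωₙs + ωₙ²: ωₙ = 5 rad/s and ζ = 4/(2·5) = 0.4.
%OS = 100·exp(−πζ/√(1−ζ²)) = 100·exp(−π·0.4/√(1−0.4²)) ≈ 25.4%.

%OS ≈ 25.4%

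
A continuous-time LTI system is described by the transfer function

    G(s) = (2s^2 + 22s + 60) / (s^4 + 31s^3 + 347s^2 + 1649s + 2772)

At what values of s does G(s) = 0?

s = -5, -6

Set the numerator to zero: 2s^2 + 22s + 60 = 0, i.e. 2·(s^2 + 11s + 30) = 0.
Factoring: (s + 5)(s + 6) = 0.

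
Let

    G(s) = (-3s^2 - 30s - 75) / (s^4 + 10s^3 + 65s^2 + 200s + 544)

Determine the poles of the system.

s = -4 + 4j, -4 - 4j, -1 + 4j, -1 - 4j

The poles are the roots of the denominator s^4 + 10s^3 + 65s^2 + 200s + 544 = 0.
No real roots exist; factor into two real quadratics: (s^2 + 8s + 32)(s^2 + 2s + 17) = 0.
Each quadratic gives a conjugate pair via the quadratic formula.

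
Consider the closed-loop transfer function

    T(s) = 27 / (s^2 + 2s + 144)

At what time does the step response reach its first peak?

t_p ≈ 0.2627 s

Comparing s^2 + 2s + 144 to s^2 + 2ζωₙs + ωₙ²: ωₙ = 12 rad/s and ζ = 2/(2·12) ≈ 0.08333.
ζωₙ = 2/2 = 1, so ω_d = ωₙ√(1−ζ²) = √(ωₙ² − (ζωₙ)²) = √(144 − 1²) = √143 ≈ 11.96 rad/s.
t_p = π/ω_d = π/11.96 ≈ 0.2627 s.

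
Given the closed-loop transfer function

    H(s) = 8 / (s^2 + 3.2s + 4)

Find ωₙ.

ωₙ = 2 rad/s

Compare the denominator to the standard form s^2 + 2ζωₙs + ωₙ².
ωₙ² = 4, so ωₙ = 2 rad/s.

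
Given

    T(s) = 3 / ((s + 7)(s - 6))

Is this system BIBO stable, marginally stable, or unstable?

The poles can be read from the denominator factors: s = -7, 6.
Since the pole(s) at s = 6 lie in the right half-plane, the system is unstable.

unstable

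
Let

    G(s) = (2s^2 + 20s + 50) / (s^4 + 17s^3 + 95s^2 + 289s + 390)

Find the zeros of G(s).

Set the numerator to zero: 2s^2 + 20s + 50 = 0, i.e. 2·(s^2 + 10s + 25) = 0.
Factoring: (s + 5)^2 = 0.

s = -5, -5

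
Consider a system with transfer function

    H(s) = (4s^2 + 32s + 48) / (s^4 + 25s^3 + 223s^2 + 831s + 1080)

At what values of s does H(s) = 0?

Set the numerator to zero: 4s^2 + 32s + 48 = 0, i.e. 4·(s^2 + 8s + 12) = 0.
Factoring: (s + 2)(s + 6) = 0.

s = -2, -6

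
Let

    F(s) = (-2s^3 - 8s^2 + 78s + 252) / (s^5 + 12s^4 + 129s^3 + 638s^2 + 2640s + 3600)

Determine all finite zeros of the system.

Set the numerator to zero: -2s^3 - 8s^2 + 78s + 252 = 0, i.e. -2·(s^3 + 4s^2 - 39s - 126) = 0.
Factoring: (s + 3)(s - 6)(s + 7) = 0.

s = -3, 6, -7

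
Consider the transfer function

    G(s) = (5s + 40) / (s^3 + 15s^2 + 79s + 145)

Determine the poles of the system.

The poles are the roots of the denominator s^3 + 15s^2 + 79s + 145 = 0.
Trying s = -5: the polynomial evaluates to 0, so (s + 5) is a factor.
Dividing out leaves s^2 + 10s + 29 = 0.
The quadratic formula then gives s = -5 ± 2j.

s = -5 ± 2j, -5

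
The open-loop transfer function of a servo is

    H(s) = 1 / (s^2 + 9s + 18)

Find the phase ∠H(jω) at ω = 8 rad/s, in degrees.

∠H(j8) ≈ -122.6°

At s = j8: numerator = 1, denominator = -46 + j72.
∠H = ∠num − ∠den = 0° − (122.57°) = -122.6°.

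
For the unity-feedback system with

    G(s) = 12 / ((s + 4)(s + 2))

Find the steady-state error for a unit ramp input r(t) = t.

G(s) has no poles at the origin.
This is a Type 0 system; Kv = lim_{s→0} s·G(s) = 0, so the steady-state error for a ramp input is infinite.

e_ss = ∞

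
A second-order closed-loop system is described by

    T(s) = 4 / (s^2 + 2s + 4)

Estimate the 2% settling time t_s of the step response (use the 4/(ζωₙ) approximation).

Comparing s^2 + 2s + 4 to s^2 + 2ζωₙs + ωₙ²: ωₙ = 2 rad/s and ζ = 2/(2·2) = 0.5.
ζωₙ = 2/2 = 1, so t_s ≈ 4/(ζωₙ) = 4/1 = 4 s.

t_s ≈ 4 s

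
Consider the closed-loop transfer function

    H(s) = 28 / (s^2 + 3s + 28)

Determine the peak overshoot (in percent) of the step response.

Comparing s^2 + 3s + 28 to s^2 + 2ζωₙs + ωₙ²: ωₙ = √28 ≈ 5.292 rad/s and ζ = 3/(2·√28) ≈ 0.2835.
%OS = 100·exp(−πζ/√(1−ζ²)) = 100·exp(−π·0.2835/√(1−0.2835²)) ≈ 39.5%.

%OS ≈ 39.5%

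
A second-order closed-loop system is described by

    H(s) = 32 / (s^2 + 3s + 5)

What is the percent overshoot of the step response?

Comparing s^2 + 3s + 5 to s^2 + 2ζωₙs + ωₙ²: ωₙ = √5 ≈ 2.236 rad/s and ζ = 3/(2·√5) ≈ 0.6708.
%OS = 100·exp(−πζ/√(1−ζ²)) = 100·exp(−π·0.6708/√(1−0.6708²)) ≈ 5.83%.

%OS ≈ 5.83%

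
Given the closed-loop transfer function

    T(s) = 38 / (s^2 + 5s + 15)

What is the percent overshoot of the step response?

%OS ≈ 7.03%

Comparing s^2 + 5s + 15 to s^2 + 2ζωₙs + ωₙ²: ωₙ = √15 ≈ 3.873 rad/s and ζ = 5/(2·√15) ≈ 0.6455.
%OS = 100·exp(−πζ/√(1−ζ²)) = 100·exp(−π·0.6455/√(1−0.6455²)) ≈ 7.03%.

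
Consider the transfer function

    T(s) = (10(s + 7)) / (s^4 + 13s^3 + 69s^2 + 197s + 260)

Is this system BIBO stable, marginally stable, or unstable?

stable

The denominator s^4 + 13s^3 + 69s^2 + 197s + 260 factors as (s + 4)(s^2 + 4s + 13)(s + 5), giving poles at s = -4, -2 + 3j, -2 - 3j, -5.
Since all poles lie strictly in the left half-plane, the system is stable.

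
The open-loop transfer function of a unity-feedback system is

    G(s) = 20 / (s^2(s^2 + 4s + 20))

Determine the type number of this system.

The denominator has 2 factors of s at the origin (free integrators), so this is a Type 2 system.

Type 2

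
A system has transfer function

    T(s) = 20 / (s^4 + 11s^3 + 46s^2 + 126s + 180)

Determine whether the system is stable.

stable

The denominator s^4 + 11s^3 + 46s^2 + 126s + 180 factors as (s^2 + 2s + 10)(s + 3)(s + 6), giving poles at s = -1 ± 3j, -3, -6.
Since all poles lie strictly in the left half-plane, the system is stable.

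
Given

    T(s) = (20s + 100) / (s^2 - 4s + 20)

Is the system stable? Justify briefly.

unstable

The denominator s^2 - 4s + 20 factors as (s^2 - 4s + 20), giving poles at s = 2 + 4j, 2 - 4j.
Since the pole(s) at s = 2 ± 4j lie in the right half-plane, the system is unstable.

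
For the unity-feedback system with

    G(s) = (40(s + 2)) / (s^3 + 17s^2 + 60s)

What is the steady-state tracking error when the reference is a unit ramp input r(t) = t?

e_ss = 0.7500

G(s) has one pole at the origin.
This is a Type 1 system. Kv = lim_{s→0} s·G(s) = 80/60 = 4/3.
e_ss = 1/Kv = 1/(4/3) = 3/4 ≈ 0.7500.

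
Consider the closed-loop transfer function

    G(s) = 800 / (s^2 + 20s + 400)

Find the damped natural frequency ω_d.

ω_d ≈ 17.32 rad/s

Comparing s^2 + 20s + 400 to s^2 + 2ζωₙs + ωₙ²: ωₙ = 20 rad/s and ζ = 20/(2·20) = 0.5.
ζωₙ = 20/2 = 10, so ω_d = ωₙ√(1−ζ²) = √(ωₙ² − (ζωₙ)²) = √(400 − 10²) = √300 ≈ 17.32 rad/s.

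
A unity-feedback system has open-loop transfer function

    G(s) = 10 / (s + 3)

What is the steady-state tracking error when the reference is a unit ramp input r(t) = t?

e_ss = ∞

G(s) has no poles at the origin.
This is a Type 0 system; Kv = lim_{s→0} s·G(s) = 0, so the steady-state error for a ramp input is infinite.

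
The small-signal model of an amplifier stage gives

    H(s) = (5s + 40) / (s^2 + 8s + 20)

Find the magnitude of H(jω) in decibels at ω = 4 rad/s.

|H(j4)|_dB ≈ 2.84 dB

Substitute s = j4: numerator = 40 + j20, denominator = 4 + j32.
|H(j4)| = |40 + j20| / |4 + j32| = 44.721 / 32.249 ≈ 1.387.
In decibels: 20·log₁₀(1.387) ≈ 2.84 dB.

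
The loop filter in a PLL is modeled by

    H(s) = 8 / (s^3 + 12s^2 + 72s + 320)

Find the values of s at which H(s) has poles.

s = -2 ± 6j, -8

The poles are the roots of the denominator s^3 + 12s^2 + 72s + 320 = 0.
Trying s = -8: the polynomial evaluates to 0, so (s + 8) is a factor.
Dividing out leaves s^2 + 4s + 40 = 0.
The quadratic formula then gives s = -2 ± 6j.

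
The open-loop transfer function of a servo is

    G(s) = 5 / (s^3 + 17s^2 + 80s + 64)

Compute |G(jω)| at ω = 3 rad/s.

Substitute s = j3: numerator = 5, denominator = -89 + j213.
|G(j3)| = |5| / |-89 + j213| = 5 / 230.85 ≈ 0.02166.

|G(j3)| ≈ 0.02166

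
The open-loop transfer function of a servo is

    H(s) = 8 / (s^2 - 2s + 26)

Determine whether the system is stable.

The denominator s^2 - 2s + 26 factors as (s^2 - 2s + 26), giving poles at s = 1 + 5j, 1 - 5j.
Since the pole(s) at s = 1 + 5j, 1 - 5j lie in the right half-plane, the system is unstable.

unstable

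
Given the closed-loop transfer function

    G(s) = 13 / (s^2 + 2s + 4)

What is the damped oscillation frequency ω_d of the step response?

ω_d ≈ 1.732 rad/s

Comparing s^2 + 2s + 4 to s^2 + 2ζωₙs + ωₙ²: ωₙ = 2 rad/s and ζ = 2/(2·2) = 0.5.
ζωₙ = 2/2 = 1, so ω_d = ωₙ√(1−ζ²) = √(ωₙ² − (ζωₙ)²) = √(4 − 1²) = √3 ≈ 1.732 rad/s.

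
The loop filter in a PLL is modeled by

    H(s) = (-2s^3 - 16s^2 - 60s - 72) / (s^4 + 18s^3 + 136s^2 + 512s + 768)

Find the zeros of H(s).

s = -2, -3 + 3j, -3 - 3j

Set the numerator to zero: -2s^3 - 16s^2 - 60s - 72 = 0, i.e. -2·(s^3 + 8s^2 + 30s + 36) = 0.
Factoring: (s + 2)(s^2 + 6s + 18) = 0.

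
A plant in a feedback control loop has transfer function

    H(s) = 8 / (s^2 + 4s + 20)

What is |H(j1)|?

Substitute s = j1: numerator = 8, denominator = 19 + j4.
|H(j1)| = |8| / |19 + j4| = 8 / 19.416 ≈ 0.4120.

|H(j1)| ≈ 0.4120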